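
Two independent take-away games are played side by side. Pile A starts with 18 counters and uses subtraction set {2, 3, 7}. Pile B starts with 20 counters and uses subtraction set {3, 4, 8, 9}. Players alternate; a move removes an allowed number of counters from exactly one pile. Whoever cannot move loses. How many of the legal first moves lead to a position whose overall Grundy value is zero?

2

Pile A, S = {2, 3, 7}:
n :  0  1  2  3  4  5  6  7  8  9 10 11 12 13 14 15 16 17 18
G :  0  0  1  1  2  0  0  1  1  2  0  0  1  1  2  0  0  1  1
G_A(18) = 1.
Pile B, S = {3, 4, 8, 9}:
G(0) = 0
G(1) = mex{} = 0
G(2) = mex{} = 0
G(3) = mex{0} = 1
G(4) = mex{0,0} = 1
G(5) = mex{0,0} = 1
G(6) = mex{1,0} = 2
G(7) = mex{1,1} = 0
G(8) = mex{1,1,0} = 2
G(9) = mex{2,1,0,0} = 3
G(10) = mex{0,2,0,0} = 1
G(11) = mex{2,0,1,0} = 3
G(12) = mex{3,2,1,1} = 0
G(13) = mex{1,3,1,1} = 0
G(14) = mex{3,1,2,1} = 0
G(15) = mex{0,3,0,2} = 1
G(16) = mex{0,0,2,0} = 1
G(17) = mex{0,0,3,2} = 1
G(18) = mex{1,0,1,3} = 2
G(19) = mex{1,1,3,1} = 0
G(20) = mex{1,1,0,3} = 2
G_B(20) = 2.
Combined Grundy value = 1 ⊕ 2 = 3.
A winning move leaves total XOR = 0, i.e. changes one component's Grundy value g to g ⊕ X where X is the current total.
Pile A: need g' = 1⊕3 = 2. Options: 18−2→G=0, 18−3→G=0, 18−7→G=0. Hits: 0.
Pile B: need g' = 2⊕3 = 1. Options: 20−3→G=1, 20−4→G=1, 20−8→G=0, 20−9→G=3. Hits: 2.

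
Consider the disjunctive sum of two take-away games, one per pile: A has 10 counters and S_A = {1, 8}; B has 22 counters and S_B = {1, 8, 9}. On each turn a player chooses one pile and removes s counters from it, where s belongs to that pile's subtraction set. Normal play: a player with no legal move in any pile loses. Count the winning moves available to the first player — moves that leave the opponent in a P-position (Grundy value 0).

Pile A, S = {1, 8}:
G(0) = 0
G(1) = mex{0} = 1
G(2) = mex{1} = 0
G(3) = mex{0} = 1
G(4) = mex{1} = 0
G(5) = mex{0} = 1
G(6) = mex{1} = 0
G(7) = mex{0} = 1
G(8) = mex{1,0} = 2
G(9) = mex{2,1} = 0
G(10) = mex{0,0} = 1
G_A(10) = 1.
Pile B, S = {1, 8, 9}:
n :  0  1  2  3  4  5  6  7  8  9 10 11 12 13 14 15 16 17 18 19 20 21 22
G :  0  1  0  1  0  1  0  1  2  3  2  3  2  3  2  3  0  1  0  1  0  1  0
G_B(22) = 0.
Combined Grundy value = 1 ⊕ 0 = 1.
A winning move leaves total XOR = 0, i.e. changes one component's Grundy value g to g ⊕ X where X is the current total.
Pile A: need g' = 1⊕1 = 0. Options: 10−1→G=0, 10−8→G=0. Hits: 2.
Pile B: need g' = 0⊕1 = 1. Options: 22−1→G=1, 22−8→G=2, 22−9→G=3. Hits: 1.

3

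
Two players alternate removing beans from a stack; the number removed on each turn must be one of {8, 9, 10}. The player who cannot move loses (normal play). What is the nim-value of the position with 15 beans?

1

n :  0  1  2  3  4  5  6  7  8  9 10 11 12 13 14 15
G :  0  0  0  0  0  0  0  0  1  1  1  1  1  1  1  1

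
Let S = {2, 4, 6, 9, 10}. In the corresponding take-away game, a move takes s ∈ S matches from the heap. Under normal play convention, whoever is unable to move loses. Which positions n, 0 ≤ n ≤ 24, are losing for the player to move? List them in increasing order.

0, 1, 8, 13, 16, 21, 24

n :  0  1  2  3  4  5  6  7  8  9 10 11 12 13 14 15 16 17 18 19 20 21 22 23 24
G :  0  0  1  1  2  2  3  3  0  4  1  5  2  0  3  1  0  2  1  3  2  0  3  1  0
P-positions are exactly the n with G(n) = 0.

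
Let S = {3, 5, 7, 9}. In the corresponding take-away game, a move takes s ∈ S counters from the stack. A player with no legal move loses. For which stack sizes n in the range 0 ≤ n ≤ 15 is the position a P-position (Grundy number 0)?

G(0) = 0
G(1) = mex{} = 0
G(2) = mex{} = 0
G(3) = mex{0} = 1
G(4) = mex{0} = 1
G(5) = mex{0,0} = 1
G(6) = mex{1,0} = 2
G(7) = mex{1,0,0} = 2
G(8) = mex{1,1,0} = 2
G(9) = mex{2,1,0,0} = 3
G(10) = mex{2,1,1,0} = 3
G(11) = mex{2,2,1,0} = 3
G(12) = mex{3,2,1,1} = 0
G(13) = mex{3,2,2,1} = 0
G(14) = mex{3,3,2,1} = 0
G(15) = mex{0,3,2,2} = 1
P-positions are exactly the n with G(n) = 0.

0, 1, 2, 12, 13, 14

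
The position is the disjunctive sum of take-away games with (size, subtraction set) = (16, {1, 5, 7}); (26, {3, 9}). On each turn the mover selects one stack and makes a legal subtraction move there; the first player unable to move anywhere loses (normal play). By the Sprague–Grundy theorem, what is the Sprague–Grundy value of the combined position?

0

Stack A, S = {1, 5, 7}:
n :  0  1  2  3  4  5  6  7  8  9 10 11 12 13 14 15 16
G :  0  1  0  1  0  1  0  1  0  1  0  1  0  1  0  1  0
G_A(16) = 0.
Stack B, S = {3, 9}:
n :  0  1  2  3  4  5  6  7  8  9 10 11 12 13 14 15 16 17 18 19 20 21 22 23 24 25 26
G :  0  0  0  1  1  1  0  0  0  1  1  1  0  0  0  1  1  1  0  0  0  1  1  1  0  0  0
G_B(26) = 0.
Combined Grundy value = 0 ⊕ 0 = 0.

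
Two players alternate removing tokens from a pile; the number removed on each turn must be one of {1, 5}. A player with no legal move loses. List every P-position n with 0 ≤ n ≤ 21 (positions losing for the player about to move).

n :  0  1  2  3  4  5  6  7  8  9 10 11 12 13 14 15 16 17 18 19 20 21
G :  0  1  0  1  0  1  0  1  0  1  0  1  0  1  0  1  0  1  0  1  0  1
P-positions are exactly the n with G(n) = 0.

0, 2, 4, 6, 8, 10, 12, 14, 16, 18, 20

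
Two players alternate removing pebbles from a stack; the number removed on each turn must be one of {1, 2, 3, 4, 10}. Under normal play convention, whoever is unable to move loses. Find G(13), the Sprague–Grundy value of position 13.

n :  0  1  2  3  4  5  6  7  8  9 10 11 12 13
G :  0  1  2  3  4  0  1  2  3  4  5  0  1  2

2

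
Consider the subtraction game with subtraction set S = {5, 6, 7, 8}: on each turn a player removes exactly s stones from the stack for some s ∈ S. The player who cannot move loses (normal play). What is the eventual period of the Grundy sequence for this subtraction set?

13

G(0) = 0
G(1) = mex{} = 0
G(2) = mex{} = 0
G(3) = mex{} = 0
G(4) = mex{} = 0
G(5) = mex{0} = 1
G(6) = mex{0,0} = 1
G(7) = mex{0,0,0} = 1
G(8) = mex{0,0,0,0} = 1
G(9) = mex{0,0,0,0} = 1
G(10) = mex{1,0,0,0} = 2
G(11) = mex{1,1,0,0} = 2
G(12) = mex{1,1,1,0} = 2
G(13) = mex{1,1,1,1} = 0
G(14) = mex{1,1,1,1} = 0
G(15) = mex{2,1,1,1} = 0
G(16) = mex{2,2,1,1} = 0
G(17) = mex{2,2,2,1} = 0
G(18) = mex{0,2,2,2} = 1
G(19) = mex{0,0,2,2} = 1
G(20) = mex{0,0,0,2} = 1
G(21) = mex{0,0,0,0} = 1
G(22) = mex{0,0,0,0} = 1
G(23) = mex{1,0,0,0} = 2
G(24) = mex{1,1,0,0} = 2
G(25) = mex{1,1,1,0} = 2
G(26) = mex{1,1,1,1} = 0
G(27) = mex{1,1,1,1} = 0
G(n+13) = G(n) holds for n = 0,…,7 (a full window of length max(S) = 8), so the sequence is purely periodic with period 13.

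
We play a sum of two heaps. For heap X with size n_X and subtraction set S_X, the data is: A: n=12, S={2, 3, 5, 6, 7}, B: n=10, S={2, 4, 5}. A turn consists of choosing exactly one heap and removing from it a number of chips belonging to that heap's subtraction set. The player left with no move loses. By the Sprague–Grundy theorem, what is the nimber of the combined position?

Heap A, S = {2, 3, 5, 6, 7}:
n :  0  1  2  3  4  5  6  7  8  9 10 11 12
G :  0  0  1  1  2  2  3  3  4  0  0  1  1
G_A(12) = 1.
Heap B, S = {2, 4, 5}:
n :  0  1  2  3  4  5  6  7  8  9 10
G :  0  0  1  1  2  2  3  0  0  1  1
G_B(10) = 1.
Combined Grundy value = 1 ⊕ 1 = 0.

0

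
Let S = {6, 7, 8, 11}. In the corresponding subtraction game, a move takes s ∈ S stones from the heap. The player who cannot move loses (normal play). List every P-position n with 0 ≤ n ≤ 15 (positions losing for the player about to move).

0, 1, 2, 3, 4, 5

G(0) = 0
G(1) = mex{} = 0
G(2) = mex{} = 0
G(3) = mex{} = 0
G(4) = mex{} = 0
G(5) = mex{} = 0
G(6) = mex{0} = 1
G(7) = mex{0,0} = 1
G(8) = mex{0,0,0} = 1
G(9) = mex{0,0,0} = 1
G(10) = mex{0,0,0} = 1
G(11) = mex{0,0,0,0} = 1
G(12) = mex{1,0,0,0} = 2
G(13) = mex{1,1,0,0} = 2
G(14) = mex{1,1,1,0} = 2
G(15) = mex{1,1,1,0} = 2
P-positions are exactly the n with G(n) = 0.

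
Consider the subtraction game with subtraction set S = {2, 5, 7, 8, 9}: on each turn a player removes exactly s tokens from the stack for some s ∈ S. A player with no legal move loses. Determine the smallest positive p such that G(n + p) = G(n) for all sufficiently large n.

n :  0  1  2  3  4  5  6  7  8  9 10 11 12 13 14 15 16 17 18 19 20 21 22 23 24 25 26 27 28 29
G :  0  0  1  1  0  2  1  3  2  2  3  3  4  4  0  0  1  1  0  2  1  3  2  2  3  3  4  4  0  0
G(n+14) = G(n) holds for n = 0,…,8 (a full window of length max(S) = 9), so the sequence is purely periodic with period 14.

14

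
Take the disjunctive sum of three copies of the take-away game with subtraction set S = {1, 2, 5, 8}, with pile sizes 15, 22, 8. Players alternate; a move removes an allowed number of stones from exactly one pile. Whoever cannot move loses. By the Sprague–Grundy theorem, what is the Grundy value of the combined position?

All piles use S = {1, 2, 5, 8}:
n :  0  1  2  3  4  5  6  7  8  9 10 11 12 13 14 15 16 17 18 19 20 21 22
G :  0  1  2  0  1  2  0  1  2  0  1  2  0  1  2  0  1  2  0  1  2  0  1
Pile A: G(15) = 0.
Pile B: G(22) = 1.
Pile C: G(8) = 2.
Combined Grundy value = 0 ⊕ 1 ⊕ 2 = 3.

3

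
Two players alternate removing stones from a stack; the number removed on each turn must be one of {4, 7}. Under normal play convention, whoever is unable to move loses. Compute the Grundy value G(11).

G(0) = 0
G(1) = mex{} = 0
G(2) = mex{} = 0
G(3) = mex{} = 0
G(4) = mex{0} = 1
G(5) = mex{0} = 1
G(6) = mex{0} = 1
G(7) = mex{0,0} = 1
G(8) = mex{1,0} = 2
G(9) = mex{1,0} = 2
G(10) = mex{1,0} = 2
G(11) = mex{1,1} = 0

0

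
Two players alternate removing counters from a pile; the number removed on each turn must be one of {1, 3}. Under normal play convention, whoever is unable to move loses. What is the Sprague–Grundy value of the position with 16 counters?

0

G(0) = 0
G(1) = mex{0} = 1
G(2) = mex{1} = 0
G(3) = mex{0,0} = 1
G(4) = mex{1,1} = 0
G(5) = mex{0,0} = 1
G(6) = mex{1,1} = 0
G(7) = mex{0,0} = 1
G(8) = mex{1,1} = 0
G(9) = mex{0,0} = 1
G(10) = mex{1,1} = 0
G(11) = mex{0,0} = 1
G(12) = mex{1,1} = 0
G(13) = mex{0,0} = 1
G(14) = mex{1,1} = 0
G(15) = mex{0,0} = 1
G(16) = mex{1,1} = 0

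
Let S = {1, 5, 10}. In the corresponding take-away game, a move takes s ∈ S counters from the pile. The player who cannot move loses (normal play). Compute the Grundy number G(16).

1

G(0) = 0
G(1) = mex{0} = 1
G(2) = mex{1} = 0
G(3) = mex{0} = 1
G(4) = mex{1} = 0
G(5) = mex{0,0} = 1
G(6) = mex{1,1} = 0
G(7) = mex{0,0} = 1
G(8) = mex{1,1} = 0
G(9) = mex{0,0} = 1
G(10) = mex{1,1,0} = 2
G(11) = mex{2,0,1} = 3
G(12) = mex{3,1,0} = 2
G(13) = mex{2,0,1} = 3
G(14) = mex{3,1,0} = 2
G(15) = mex{2,2,1} = 0
G(16) = mex{0,3,0} = 1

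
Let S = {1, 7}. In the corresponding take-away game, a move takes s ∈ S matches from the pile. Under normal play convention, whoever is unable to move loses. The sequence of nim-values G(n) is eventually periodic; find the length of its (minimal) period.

G(0) = 0
G(1) = mex{0} = 1
G(2) = mex{1} = 0
G(3) = mex{0} = 1
G(4) = mex{1} = 0
G(5) = mex{0} = 1
G(6) = mex{1} = 0
G(7) = mex{0,0} = 1
G(8) = mex{1,1} = 0
G(9) = mex{0,0} = 1
G(10) = mex{1,1} = 0
G(11) = mex{0,0} = 1
G(12) = mex{1,1} = 0
G(13) = mex{0,0} = 1
G(14) = mex{1,1} = 0
G(n+2) = G(n) holds for n = 0,…,6 (a full window of length max(S) = 7), so the sequence is purely periodic with period 2.

2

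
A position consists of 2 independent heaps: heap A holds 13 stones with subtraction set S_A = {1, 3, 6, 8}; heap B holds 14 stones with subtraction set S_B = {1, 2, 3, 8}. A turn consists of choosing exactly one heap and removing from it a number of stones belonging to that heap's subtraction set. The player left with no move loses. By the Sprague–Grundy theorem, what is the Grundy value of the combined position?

Heap A, S = {1, 3, 6, 8}:
n :  0  1  2  3  4  5  6  7  8  9 10 11 12 13
G :  0  1  0  1  0  1  2  3  2  0  1  0  1  0
G_A(13) = 0.
Heap B, S = {1, 2, 3, 8}:
n :  0  1  2  3  4  5  6  7  8  9 10 11 12 13 14
G :  0  1  2  3  0  1  2  3  4  0  1  2  3  0  1
G_B(14) = 1.
Combined Grundy value = 0 ⊕ 1 = 1.

1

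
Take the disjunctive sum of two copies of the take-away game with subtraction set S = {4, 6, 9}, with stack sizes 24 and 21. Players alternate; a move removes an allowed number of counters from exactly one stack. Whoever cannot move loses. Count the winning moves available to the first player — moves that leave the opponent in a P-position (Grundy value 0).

0

All stacks use S = {4, 6, 9}:
G(0) = 0
G(1) = mex{} = 0
G(2) = mex{} = 0
G(3) = mex{} = 0
G(4) = mex{0} = 1
G(5) = mex{0} = 1
G(6) = mex{0,0} = 1
G(7) = mex{0,0} = 1
G(8) = mex{1,0} = 2
G(9) = mex{1,0,0} = 2
G(10) = mex{1,1,0} = 2
G(11) = mex{1,1,0} = 2
G(12) = mex{2,1,0} = 3
G(13) = mex{2,1,1} = 0
G(14) = mex{2,2,1} = 0
G(15) = mex{2,2,1} = 0
G(16) = mex{3,2,1} = 0
G(17) = mex{0,2,2} = 1
G(18) = mex{0,3,2} = 1
G(19) = mex{0,0,2} = 1
G(20) = mex{0,0,2} = 1
G(21) = mex{1,0,3} = 2
G(22) = mex{1,0,0} = 2
G(23) = mex{1,1,0} = 2
G(24) = mex{1,1,0} = 2
Stack A: G(24) = 2.
Stack B: G(21) = 2.
Combined Grundy value = 2 ⊕ 2 = 0.
A winning move leaves total XOR = 0, i.e. changes one component's Grundy value g to g ⊕ X where X is the current total.
Stack A: target g' = 2⊕0 = 2, but every legal move changes the Grundy value (mex property), so 0 moves.
Stack B: target g' = 2⊕0 = 2, but every legal move changes the Grundy value (mex property), so 0 moves.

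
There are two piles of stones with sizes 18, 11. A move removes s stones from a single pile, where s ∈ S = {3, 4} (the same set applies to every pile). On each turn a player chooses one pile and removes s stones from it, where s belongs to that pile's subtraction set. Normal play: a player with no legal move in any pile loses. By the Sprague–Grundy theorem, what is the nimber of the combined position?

All piles use S = {3, 4}:
n :  0  1  2  3  4  5  6  7  8  9 10 11 12 13 14 15 16 17 18
G :  0  0  0  1  1  1  2  0  0  0  1  1  1  2  0  0  0  1  1
Pile A: G(18) = 1.
Pile B: G(11) = 1.
Combined Grundy value = 1 ⊕ 1 = 0.

0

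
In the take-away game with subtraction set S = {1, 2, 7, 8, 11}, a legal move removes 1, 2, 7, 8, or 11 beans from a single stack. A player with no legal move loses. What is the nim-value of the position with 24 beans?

n :  0  1  2  3  4  5  6  7  8  9 10 11 12 13 14 15 16 17 18 19 20 21 22 23 24
G :  0  1  2  0  1  2  0  1  2  0  1  2  0  1  2  0  1  2  0  1  2  0  1  2  0

0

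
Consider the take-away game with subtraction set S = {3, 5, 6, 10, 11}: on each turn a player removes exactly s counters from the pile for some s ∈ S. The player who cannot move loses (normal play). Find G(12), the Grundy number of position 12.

1

n :  0  1  2  3  4  5  6  7  8  9 10 11 12
G :  0  0  0  1  1  1  2  2  2  0  3  3  1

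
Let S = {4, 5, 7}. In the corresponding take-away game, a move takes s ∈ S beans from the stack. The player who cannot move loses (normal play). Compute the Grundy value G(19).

G(0) = 0
G(1) = mex{} = 0
G(2) = mex{} = 0
G(3) = mex{} = 0
G(4) = mex{0} = 1
G(5) = mex{0,0} = 1
G(6) = mex{0,0} = 1
G(7) = mex{0,0,0} = 1
G(8) = mex{1,0,0} = 2
G(9) = mex{1,1,0} = 2
G(10) = mex{1,1,0} = 2
G(11) = mex{1,1,1} = 0
G(12) = mex{2,1,1} = 0
G(13) = mex{2,2,1} = 0
G(14) = mex{2,2,1} = 0
G(15) = mex{0,2,2} = 1
G(16) = mex{0,0,2} = 1
G(17) = mex{0,0,2} = 1
G(18) = mex{0,0,0} = 1
G(19) = mex{1,0,0} = 2

2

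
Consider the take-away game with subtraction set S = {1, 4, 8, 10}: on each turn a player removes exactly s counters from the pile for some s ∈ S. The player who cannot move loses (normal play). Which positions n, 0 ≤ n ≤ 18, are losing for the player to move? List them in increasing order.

0, 2, 5, 7, 14, 16

n :  0  1  2  3  4  5  6  7  8  9 10 11 12 13 14 15 16 17 18
G :  0  1  0  1  2  0  1  0  1  2  3  2  3  4  0  1  0  1  2
P-positions are exactly the n with G(n) = 0.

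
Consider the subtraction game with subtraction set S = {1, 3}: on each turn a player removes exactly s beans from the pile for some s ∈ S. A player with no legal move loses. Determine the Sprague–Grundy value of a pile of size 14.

n :  0  1  2  3  4  5  6  7  8  9 10 11 12 13 14
G :  0  1  0  1  0  1  0  1  0  1  0  1  0  1  0

0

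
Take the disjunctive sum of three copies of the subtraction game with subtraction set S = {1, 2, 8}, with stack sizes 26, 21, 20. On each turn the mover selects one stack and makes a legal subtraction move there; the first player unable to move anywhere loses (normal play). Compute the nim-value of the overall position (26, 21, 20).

0

All stacks use S = {1, 2, 8}:
n :  0  1  2  3  4  5  6  7  8  9 10 11 12 13 14 15 16 17 18 19 20 21 22 23 24 25 26
G :  0  1  2  0  1  2  0  1  2  0  1  2  0  1  2  0  1  2  0  1  2  0  1  2  0  1  2
Stack A: G(26) = 2.
Stack B: G(21) = 0.
Stack C: G(20) = 2.
Combined Grundy value = 2 ⊕ 0 ⊕ 2 = 0.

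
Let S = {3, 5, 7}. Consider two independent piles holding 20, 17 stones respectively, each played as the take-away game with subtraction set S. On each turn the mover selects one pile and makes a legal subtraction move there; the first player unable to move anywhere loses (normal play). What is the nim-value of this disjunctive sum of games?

All piles use S = {3, 5, 7}:
G(0) = 0
G(1) = mex{} = 0
G(2) = mex{} = 0
G(3) = mex{0} = 1
G(4) = mex{0} = 1
G(5) = mex{0,0} = 1
G(6) = mex{1,0} = 2
G(7) = mex{1,0,0} = 2
G(8) = mex{1,1,0} = 2
G(9) = mex{2,1,0} = 3
G(10) = mex{2,1,1} = 0
G(11) = mex{2,2,1} = 0
G(12) = mex{3,2,1} = 0
G(13) = mex{0,2,2} = 1
G(14) = mex{0,3,2} = 1
G(15) = mex{0,0,2} = 1
G(16) = mex{1,0,3} = 2
G(17) = mex{1,0,0} = 2
G(18) = mex{1,1,0} = 2
G(19) = mex{2,1,0} = 3
G(20) = mex{2,1,1} = 0
Pile A: G(20) = 0.
Pile B: G(17) = 2.
Combined Grundy value = 0 ⊕ 2 = 2.

2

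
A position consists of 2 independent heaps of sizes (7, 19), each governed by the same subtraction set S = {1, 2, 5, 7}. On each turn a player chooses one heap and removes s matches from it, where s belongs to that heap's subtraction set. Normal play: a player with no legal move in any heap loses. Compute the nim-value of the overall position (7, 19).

All heaps use S = {1, 2, 5, 7}:
n :  0  1  2  3  4  5  6  7  8  9 10 11 12 13 14 15 16 17 18 19
G :  0  1  2  0  1  2  0  1  2  0  1  2  0  1  2  0  1  2  0  1
Heap A: G(7) = 1.
Heap B: G(19) = 1.
Combined Grundy value = 1 ⊕ 1 = 0.

0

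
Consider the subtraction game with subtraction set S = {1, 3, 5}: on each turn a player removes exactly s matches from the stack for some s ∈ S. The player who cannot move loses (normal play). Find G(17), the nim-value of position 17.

1

G(0) = 0
G(1) = mex{0} = 1
G(2) = mex{1} = 0
G(3) = mex{0,0} = 1
G(4) = mex{1,1} = 0
G(5) = mex{0,0,0} = 1
G(6) = mex{1,1,1} = 0
G(7) = mex{0,0,0} = 1
G(8) = mex{1,1,1} = 0
G(9) = mex{0,0,0} = 1
G(10) = mex{1,1,1} = 0
G(11) = mex{0,0,0} = 1
G(12) = mex{1,1,1} = 0
G(13) = mex{0,0,0} = 1
G(14) = mex{1,1,1} = 0
G(15) = mex{0,0,0} = 1
G(16) = mex{1,1,1} = 0
G(17) = mex{0,0,0} = 1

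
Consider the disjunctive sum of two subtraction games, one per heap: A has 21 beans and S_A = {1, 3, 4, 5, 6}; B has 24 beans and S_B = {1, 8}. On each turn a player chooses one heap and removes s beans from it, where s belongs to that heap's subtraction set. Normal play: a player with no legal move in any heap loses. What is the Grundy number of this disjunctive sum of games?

1

Heap A, S = {1, 3, 4, 5, 6}:
G(0) = 0
G(1) = mex{0} = 1
G(2) = mex{1} = 0
G(3) = mex{0,0} = 1
G(4) = mex{1,1,0} = 2
G(5) = mex{2,0,1,0} = 3
G(6) = mex{3,1,0,1,0} = 2
G(7) = mex{2,2,1,0,1} = 3
G(8) = mex{3,3,2,1,0} = 4
G(9) = mex{4,2,3,2,1} = 0
G(10) = mex{0,3,2,3,2} = 1
G(11) = mex{1,4,3,2,3} = 0
G(12) = mex{0,0,4,3,2} = 1
G(13) = mex{1,1,0,4,3} = 2
G(14) = mex{2,0,1,0,4} = 3
G(15) = mex{3,1,0,1,0} = 2
G(16) = mex{2,2,1,0,1} = 3
G(17) = mex{3,3,2,1,0} = 4
G(18) = mex{4,2,3,2,1} = 0
G(19) = mex{0,3,2,3,2} = 1
G(20) = mex{1,4,3,2,3} = 0
G(21) = mex{0,0,4,3,2} = 1
G_A(21) = 1.
Heap B, S = {1, 8}:
G(0) = 0
G(1) = mex{0} = 1
G(2) = mex{1} = 0
G(3) = mex{0} = 1
G(4) = mex{1} = 0
G(5) = mex{0} = 1
G(6) = mex{1} = 0
G(7) = mex{0} = 1
G(8) = mex{1,0} = 2
G(9) = mex{2,1} = 0
G(10) = mex{0,0} = 1
G(11) = mex{1,1} = 0
G(12) = mex{0,0} = 1
G(13) = mex{1,1} = 0
G(14) = mex{0,0} = 1
G(15) = mex{1,1} = 0
G(16) = mex{0,2} = 1
G(17) = mex{1,0} = 2
G(18) = mex{2,1} = 0
G(19) = mex{0,0} = 1
G(20) = mex{1,1} = 0
G(21) = mex{0,0} = 1
G(22) = mex{1,1} = 0
G(23) = mex{0,0} = 1
G(24) = mex{1,1} = 0
G_B(24) = 0.
Combined Grundy value = 1 ⊕ 0 = 1.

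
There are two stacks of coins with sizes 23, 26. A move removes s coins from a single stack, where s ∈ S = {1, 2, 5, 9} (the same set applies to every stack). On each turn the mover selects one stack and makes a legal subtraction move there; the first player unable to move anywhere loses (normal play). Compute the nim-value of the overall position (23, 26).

0

All stacks use S = {1, 2, 5, 9}:
G(0) = 0
G(1) = mex{0} = 1
G(2) = mex{1,0} = 2
G(3) = mex{2,1} = 0
G(4) = mex{0,2} = 1
G(5) = mex{1,0,0} = 2
G(6) = mex{2,1,1} = 0
G(7) = mex{0,2,2} = 1
G(8) = mex{1,0,0} = 2
G(9) = mex{2,1,1,0} = 3
G(10) = mex{3,2,2,1} = 0
G(11) = mex{0,3,0,2} = 1
G(12) = mex{1,0,1,0} = 2
G(13) = mex{2,1,2,1} = 0
G(14) = mex{0,2,3,2} = 1
G(15) = mex{1,0,0,0} = 2
G(16) = mex{2,1,1,1} = 0
G(17) = mex{0,2,2,2} = 1
G(18) = mex{1,0,0,3} = 2
G(19) = mex{2,1,1,0} = 3
G(20) = mex{3,2,2,1} = 0
G(21) = mex{0,3,0,2} = 1
G(22) = mex{1,0,1,0} = 2
G(23) = mex{2,1,2,1} = 0
G(24) = mex{0,2,3,2} = 1
G(25) = mex{1,0,0,0} = 2
G(26) = mex{2,1,1,1} = 0
Stack A: G(23) = 0.
Stack B: G(26) = 0.
Combined Grundy value = 0 ⊕ 0 = 0.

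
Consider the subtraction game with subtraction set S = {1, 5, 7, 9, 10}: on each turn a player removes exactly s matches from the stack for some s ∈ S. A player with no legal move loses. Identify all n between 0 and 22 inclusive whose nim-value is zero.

0, 2, 4, 6, 8, 19, 21

n :  0  1  2  3  4  5  6  7  8  9 10 11 12 13 14 15 16 17 18 19 20 21 22
G :  0  1  0  1  0  1  0  1  0  1  2  3  2  3  2  3  2  3  2  0  1  0  1
P-positions are exactly the n with G(n) = 0.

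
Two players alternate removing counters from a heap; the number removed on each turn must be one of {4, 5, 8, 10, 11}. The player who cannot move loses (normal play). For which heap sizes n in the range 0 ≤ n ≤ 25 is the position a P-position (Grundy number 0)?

G(0) = 0
G(1) = mex{} = 0
G(2) = mex{} = 0
G(3) = mex{} = 0
G(4) = mex{0} = 1
G(5) = mex{0,0} = 1
G(6) = mex{0,0} = 1
G(7) = mex{0,0} = 1
G(8) = mex{1,0,0} = 2
G(9) = mex{1,1,0} = 2
G(10) = mex{1,1,0,0} = 2
G(11) = mex{1,1,0,0,0} = 2
G(12) = mex{2,1,1,0,0} = 3
G(13) = mex{2,2,1,0,0} = 3
G(14) = mex{2,2,1,1,0} = 3
G(15) = mex{2,2,1,1,1} = 0
G(16) = mex{3,2,2,1,1} = 0
G(17) = mex{3,3,2,1,1} = 0
G(18) = mex{3,3,2,2,1} = 0
G(19) = mex{0,3,2,2,2} = 1
G(20) = mex{0,0,3,2,2} = 1
G(21) = mex{0,0,3,2,2} = 1
G(22) = mex{0,0,3,3,2} = 1
G(23) = mex{1,0,0,3,3} = 2
G(24) = mex{1,1,0,3,3} = 2
G(25) = mex{1,1,0,0,3} = 2
P-positions are exactly the n with G(n) = 0.

0, 1, 2, 3, 15, 16, 17, 18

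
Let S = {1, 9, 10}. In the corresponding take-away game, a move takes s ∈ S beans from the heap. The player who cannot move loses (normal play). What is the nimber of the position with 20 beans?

n :  0  1  2  3  4  5  6  7  8  9 10 11 12 13 14 15 16 17 18 19 20
G :  0  1  0  1  0  1  0  1  0  1  2  3  2  3  2  3  2  3  2  0  1

1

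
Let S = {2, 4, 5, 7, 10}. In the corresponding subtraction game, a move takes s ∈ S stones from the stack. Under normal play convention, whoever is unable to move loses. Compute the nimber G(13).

G(0) = 0
G(1) = mex{} = 0
G(2) = mex{0} = 1
G(3) = mex{0} = 1
G(4) = mex{1,0} = 2
G(5) = mex{1,0,0} = 2
G(6) = mex{2,1,0} = 3
G(7) = mex{2,1,1,0} = 3
G(8) = mex{3,2,1,0} = 4
G(9) = mex{3,2,2,1} = 0
G(10) = mex{4,3,2,1,0} = 5
G(11) = mex{0,3,3,2,0} = 1
G(12) = mex{5,4,3,2,1} = 0
G(13) = mex{1,0,4,3,1} = 2

2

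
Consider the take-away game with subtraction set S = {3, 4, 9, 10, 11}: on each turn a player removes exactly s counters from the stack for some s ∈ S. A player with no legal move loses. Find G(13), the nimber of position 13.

2

n :  0  1  2  3  4  5  6  7  8  9 10 11 12 13
G :  0  0  0  1  1  1  2  0  0  3  1  1  2  2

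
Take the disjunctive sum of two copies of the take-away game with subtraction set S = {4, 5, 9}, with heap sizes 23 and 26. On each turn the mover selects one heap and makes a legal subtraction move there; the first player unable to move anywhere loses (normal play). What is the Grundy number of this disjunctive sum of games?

All heaps use S = {4, 5, 9}:
G(0) = 0
G(1) = mex{} = 0
G(2) = mex{} = 0
G(3) = mex{} = 0
G(4) = mex{0} = 1
G(5) = mex{0,0} = 1
G(6) = mex{0,0} = 1
G(7) = mex{0,0} = 1
G(8) = mex{1,0} = 2
G(9) = mex{1,1,0} = 2
G(10) = mex{1,1,0} = 2
G(11) = mex{1,1,0} = 2
G(12) = mex{2,1,0} = 3
G(13) = mex{2,2,1} = 0
G(14) = mex{2,2,1} = 0
G(15) = mex{2,2,1} = 0
G(16) = mex{3,2,1} = 0
G(17) = mex{0,3,2} = 1
G(18) = mex{0,0,2} = 1
G(19) = mex{0,0,2} = 1
G(20) = mex{0,0,2} = 1
G(21) = mex{1,0,3} = 2
G(22) = mex{1,1,0} = 2
G(23) = mex{1,1,0} = 2
G(24) = mex{1,1,0} = 2
G(25) = mex{2,1,0} = 3
G(26) = mex{2,2,1} = 0
Heap A: G(23) = 2.
Heap B: G(26) = 0.
Combined Grundy value = 2 ⊕ 0 = 2.

2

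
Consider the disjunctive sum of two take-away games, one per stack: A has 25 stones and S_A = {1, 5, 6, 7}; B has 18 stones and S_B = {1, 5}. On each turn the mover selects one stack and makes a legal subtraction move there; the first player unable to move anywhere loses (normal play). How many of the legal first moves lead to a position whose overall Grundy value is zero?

3

Stack A, S = {1, 5, 6, 7}:
n :  0  1  2  3  4  5  6  7  8  9 10 11 12 13 14 15 16 17 18 19 20 21 22 23 24 25
G :  0  1  0  1  0  1  2  3  2  3  2  3  0  1  0  1  0  1  2  3  2  3  2  3  0  1
G_A(25) = 1.
Stack B, S = {1, 5}:
G(0) = 0
G(1) = mex{0} = 1
G(2) = mex{1} = 0
G(3) = mex{0} = 1
G(4) = mex{1} = 0
G(5) = mex{0,0} = 1
G(6) = mex{1,1} = 0
G(7) = mex{0,0} = 1
G(8) = mex{1,1} = 0
G(9) = mex{0,0} = 1
G(10) = mex{1,1} = 0
G(11) = mex{0,0} = 1
G(12) = mex{1,1} = 0
G(13) = mex{0,0} = 1
G(14) = mex{1,1} = 0
G(15) = mex{0,0} = 1
G(16) = mex{1,1} = 0
G(17) = mex{0,0} = 1
G(18) = mex{1,1} = 0
G_B(18) = 0.
Combined Grundy value = 1 ⊕ 0 = 1.
A winning move leaves total XOR = 0, i.e. changes one component's Grundy value g to g ⊕ X where X is the current total.
Stack A: need g' = 1⊕1 = 0. Options: 25−1→G=0, 25−5→G=2, 25−6→G=3, 25−7→G=2. Hits: 1.
Stack B: need g' = 0⊕1 = 1. Options: 18−1→G=1, 18−5→G=1. Hits: 2.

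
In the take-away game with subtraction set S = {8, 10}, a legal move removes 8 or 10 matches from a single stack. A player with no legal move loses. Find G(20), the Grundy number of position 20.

0

G(0) = 0
G(1) = mex{} = 0
G(2) = mex{} = 0
G(3) = mex{} = 0
G(4) = mex{} = 0
G(5) = mex{} = 0
G(6) = mex{} = 0
G(7) = mex{} = 0
G(8) = mex{0} = 1
G(9) = mex{0} = 1
G(10) = mex{0,0} = 1
G(11) = mex{0,0} = 1
G(12) = mex{0,0} = 1
G(13) = mex{0,0} = 1
G(14) = mex{0,0} = 1
G(15) = mex{0,0} = 1
G(16) = mex{1,0} = 2
G(17) = mex{1,0} = 2
G(18) = mex{1,1} = 0
G(19) = mex{1,1} = 0
G(20) = mex{1,1} = 0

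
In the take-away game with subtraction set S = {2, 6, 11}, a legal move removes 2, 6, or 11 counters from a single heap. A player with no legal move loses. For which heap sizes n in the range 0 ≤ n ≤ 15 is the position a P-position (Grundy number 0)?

0, 1, 4, 5, 8, 9, 13

n :  0  1  2  3  4  5  6  7  8  9 10 11 12 13 14 15
G :  0  0  1  1  0  0  1  1  0  0  1  1  2  0  3  1
P-positions are exactly the n with G(n) = 0.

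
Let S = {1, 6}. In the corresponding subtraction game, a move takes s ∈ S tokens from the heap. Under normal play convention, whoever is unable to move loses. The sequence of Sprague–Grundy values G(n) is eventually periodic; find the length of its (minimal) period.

7

G(0) = 0
G(1) = mex{0} = 1
G(2) = mex{1} = 0
G(3) = mex{0} = 1
G(4) = mex{1} = 0
G(5) = mex{0} = 1
G(6) = mex{1,0} = 2
G(7) = mex{2,1} = 0
G(8) = mex{0,0} = 1
G(9) = mex{1,1} = 0
G(10) = mex{0,0} = 1
G(11) = mex{1,1} = 0
G(12) = mex{0,2} = 1
G(13) = mex{1,0} = 2
G(14) = mex{2,1} = 0
G(15) = mex{0,0} = 1
G(n+7) = G(n) holds for n = 0,…,5 (a full window of length max(S) = 6), so the sequence is purely periodic with period 7.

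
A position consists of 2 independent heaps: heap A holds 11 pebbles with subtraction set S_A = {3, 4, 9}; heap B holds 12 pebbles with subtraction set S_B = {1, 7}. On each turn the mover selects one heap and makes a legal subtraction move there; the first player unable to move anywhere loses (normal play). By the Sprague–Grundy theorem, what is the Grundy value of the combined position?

1

Heap A, S = {3, 4, 9}:
G(0) = 0
G(1) = mex{} = 0
G(2) = mex{} = 0
G(3) = mex{0} = 1
G(4) = mex{0,0} = 1
G(5) = mex{0,0} = 1
G(6) = mex{1,0} = 2
G(7) = mex{1,1} = 0
G(8) = mex{1,1} = 0
G(9) = mex{2,1,0} = 3
G(10) = mex{0,2,0} = 1
G(11) = mex{0,0,0} = 1
G_A(11) = 1.
Heap B, S = {1, 7}:
n :  0  1  2  3  4  5  6  7  8  9 10 11 12
G :  0  1  0  1  0  1  0  1  0  1  0  1  0
G_B(12) = 0.
Combined Grundy value = 1 ⊕ 0 = 1.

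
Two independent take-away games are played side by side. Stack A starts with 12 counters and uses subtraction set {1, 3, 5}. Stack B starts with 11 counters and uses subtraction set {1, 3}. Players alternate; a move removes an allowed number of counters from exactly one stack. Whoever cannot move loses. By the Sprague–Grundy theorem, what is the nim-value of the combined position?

Stack A, S = {1, 3, 5}:
n :  0  1  2  3  4  5  6  7  8  9 10 11 12
G :  0  1  0  1  0  1  0  1  0  1  0  1  0
G_A(12) = 0.
Stack B, S = {1, 3}:
n :  0  1  2  3  4  5  6  7  8  9 10 11
G :  0  1  0  1  0  1  0  1  0  1  0  1
G_B(11) = 1.
Combined Grundy value = 0 ⊕ 1 = 1.

1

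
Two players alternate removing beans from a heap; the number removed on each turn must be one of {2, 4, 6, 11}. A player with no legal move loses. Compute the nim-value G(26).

1

n :  0  1  2  3  4  5  6  7  8  9 10 11 12 13 14 15 16 17 18 19 20 21 22 23 24 25 26
G :  0  0  1  1  2  2  3  3  0  0  1  1  2  2  3  3  0  0  1  1  2  2  3  3  0  0  1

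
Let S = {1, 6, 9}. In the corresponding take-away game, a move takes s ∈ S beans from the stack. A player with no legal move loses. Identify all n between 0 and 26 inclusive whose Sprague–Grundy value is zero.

n :  0  1  2  3  4  5  6  7  8  9 10 11 12 13 14 15 16 17 18 19 20 21 22 23 24 25 26
G :  0  1  0  1  0  1  2  0  1  2  3  2  0  1  0  1  2  0  1  0  1  2  0  1  0  1  2
P-positions are exactly the n with G(n) = 0.

0, 2, 4, 7, 12, 14, 17, 19, 22, 24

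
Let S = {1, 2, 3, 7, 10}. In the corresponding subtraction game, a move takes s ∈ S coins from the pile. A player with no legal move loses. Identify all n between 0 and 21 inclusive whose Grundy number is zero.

0, 4, 8, 12, 16, 20

n :  0  1  2  3  4  5  6  7  8  9 10 11 12 13 14 15 16 17 18 19 20 21
G :  0  1  2  3  0  1  2  3  0  1  2  3  0  1  2  3  0  1  2  3  0  1
P-positions are exactly the n with G(n) = 0.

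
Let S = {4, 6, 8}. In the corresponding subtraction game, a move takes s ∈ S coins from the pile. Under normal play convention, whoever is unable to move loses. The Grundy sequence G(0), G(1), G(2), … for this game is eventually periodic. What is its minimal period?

G(0) = 0
G(1) = mex{} = 0
G(2) = mex{} = 0
G(3) = mex{} = 0
G(4) = mex{0} = 1
G(5) = mex{0} = 1
G(6) = mex{0,0} = 1
G(7) = mex{0,0} = 1
G(8) = mex{1,0,0} = 2
G(9) = mex{1,0,0} = 2
G(10) = mex{1,1,0} = 2
G(11) = mex{1,1,0} = 2
G(12) = mex{2,1,1} = 0
G(13) = mex{2,1,1} = 0
G(14) = mex{2,2,1} = 0
G(15) = mex{2,2,1} = 0
G(16) = mex{0,2,2} = 1
G(17) = mex{0,2,2} = 1
G(18) = mex{0,0,2} = 1
G(19) = mex{0,0,2} = 1
G(20) = mex{1,0,0} = 2
G(21) = mex{1,0,0} = 2
G(22) = mex{1,1,0} = 2
G(23) = mex{1,1,0} = 2
G(24) = mex{2,1,1} = 0
G(25) = mex{2,1,1} = 0
G(n+12) = G(n) holds for n = 0,…,7 (a full window of length max(S) = 8), so the sequence is purely periodic with period 12.

12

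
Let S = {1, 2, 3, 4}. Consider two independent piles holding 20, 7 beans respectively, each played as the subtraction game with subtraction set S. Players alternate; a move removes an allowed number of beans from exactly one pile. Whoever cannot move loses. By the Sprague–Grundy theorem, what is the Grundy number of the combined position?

All piles use S = {1, 2, 3, 4}:
n :  0  1  2  3  4  5  6  7  8  9 10 11 12 13 14 15 16 17 18 19 20
G :  0  1  2  3  4  0  1  2  3  4  0  1  2  3  4  0  1  2  3  4  0
Pile A: G(20) = 0.
Pile B: G(7) = 2.
Combined Grundy value = 0 ⊕ 2 = 2.

2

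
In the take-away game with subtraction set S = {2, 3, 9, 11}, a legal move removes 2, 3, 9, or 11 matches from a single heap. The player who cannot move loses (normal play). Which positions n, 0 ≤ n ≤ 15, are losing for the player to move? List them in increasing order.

0, 1, 5, 6, 13

n :  0  1  2  3  4  5  6  7  8  9 10 11 12 13 14 15
G :  0  0  1  1  2  0  0  1  1  2  2  3  3  0  2  1
P-positions are exactly the n with G(n) = 0.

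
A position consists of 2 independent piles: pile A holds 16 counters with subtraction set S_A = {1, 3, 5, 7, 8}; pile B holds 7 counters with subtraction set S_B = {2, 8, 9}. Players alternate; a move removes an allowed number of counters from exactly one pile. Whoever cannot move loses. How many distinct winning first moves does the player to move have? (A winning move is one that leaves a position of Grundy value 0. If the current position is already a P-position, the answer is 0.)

Pile A, S = {1, 3, 5, 7, 8}:
G(0) = 0
G(1) = mex{0} = 1
G(2) = mex{1} = 0
G(3) = mex{0,0} = 1
G(4) = mex{1,1} = 0
G(5) = mex{0,0,0} = 1
G(6) = mex{1,1,1} = 0
G(7) = mex{0,0,0,0} = 1
G(8) = mex{1,1,1,1,0} = 2
G(9) = mex{2,0,0,0,1} = 3
G(10) = mex{3,1,1,1,0} = 2
G(11) = mex{2,2,0,0,1} = 3
G(12) = mex{3,3,1,1,0} = 2
G(13) = mex{2,2,2,0,1} = 3
G(14) = mex{3,3,3,1,0} = 2
G(15) = mex{2,2,2,2,1} = 0
G(16) = mex{0,3,3,3,2} = 1
G_A(16) = 1.
Pile B, S = {2, 8, 9}:
n : 0 1 2 3 4 5 6 7
G : 0 0 1 1 0 0 1 1
G_B(7) = 1.
Combined Grundy value = 1 ⊕ 1 = 0.
A winning move leaves total XOR = 0, i.e. changes one component's Grundy value g to g ⊕ X where X is the current total.
Pile A: target g' = 1⊕0 = 1, but every legal move changes the Grundy value (mex property), so 0 moves.
Pile B: target g' = 1⊕0 = 1, but every legal move changes the Grundy value (mex property), so 0 moves.

0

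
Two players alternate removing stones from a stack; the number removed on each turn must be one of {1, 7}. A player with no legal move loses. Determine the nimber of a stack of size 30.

0

n :  0  1  2  3  4  5  6  7  8  9 10 11 12 13 14 15 16 17 18 19 20 21 22 23 24 25 26 27 28 29 30
G :  0  1  0  1  0  1  0  1  0  1  0  1  0  1  0  1  0  1  0  1  0  1  0  1  0  1  0  1  0  1  0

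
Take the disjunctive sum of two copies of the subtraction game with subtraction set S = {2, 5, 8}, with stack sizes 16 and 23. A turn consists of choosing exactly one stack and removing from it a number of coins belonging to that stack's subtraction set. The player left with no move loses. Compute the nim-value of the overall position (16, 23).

All stacks use S = {2, 5, 8}:
G(0) = 0
G(1) = mex{} = 0
G(2) = mex{0} = 1
G(3) = mex{0} = 1
G(4) = mex{1} = 0
G(5) = mex{1,0} = 2
G(6) = mex{0,0} = 1
G(7) = mex{2,1} = 0
G(8) = mex{1,1,0} = 2
G(9) = mex{0,0,0} = 1
G(10) = mex{2,2,1} = 0
G(11) = mex{1,1,1} = 0
G(12) = mex{0,0,0} = 1
G(13) = mex{0,2,2} = 1
G(14) = mex{1,1,1} = 0
G(15) = mex{1,0,0} = 2
G(16) = mex{0,0,2} = 1
G(17) = mex{2,1,1} = 0
G(18) = mex{1,1,0} = 2
G(19) = mex{0,0,0} = 1
G(20) = mex{2,2,1} = 0
G(21) = mex{1,1,1} = 0
G(22) = mex{0,0,0} = 1
G(23) = mex{0,2,2} = 1
Stack A: G(16) = 1.
Stack B: G(23) = 1.
Combined Grundy value = 1 ⊕ 1 = 0.

0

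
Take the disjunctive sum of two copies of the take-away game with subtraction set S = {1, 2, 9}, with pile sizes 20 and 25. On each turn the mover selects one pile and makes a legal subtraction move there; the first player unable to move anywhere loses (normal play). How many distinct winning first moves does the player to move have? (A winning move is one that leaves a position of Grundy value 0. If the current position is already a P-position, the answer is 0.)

3

All piles use S = {1, 2, 9}:
G(0) = 0
G(1) = mex{0} = 1
G(2) = mex{1,0} = 2
G(3) = mex{2,1} = 0
G(4) = mex{0,2} = 1
G(5) = mex{1,0} = 2
G(6) = mex{2,1} = 0
G(7) = mex{0,2} = 1
G(8) = mex{1,0} = 2
G(9) = mex{2,1,0} = 3
G(10) = mex{3,2,1} = 0
G(11) = mex{0,3,2} = 1
G(12) = mex{1,0,0} = 2
G(13) = mex{2,1,1} = 0
G(14) = mex{0,2,2} = 1
G(15) = mex{1,0,0} = 2
G(16) = mex{2,1,1} = 0
G(17) = mex{0,2,2} = 1
G(18) = mex{1,0,3} = 2
G(19) = mex{2,1,0} = 3
G(20) = mex{3,2,1} = 0
G(21) = mex{0,3,2} = 1
G(22) = mex{1,0,0} = 2
G(23) = mex{2,1,1} = 0
G(24) = mex{0,2,2} = 1
G(25) = mex{1,0,0} = 2
Pile A: G(20) = 0.
Pile B: G(25) = 2.
Combined Grundy value = 0 ⊕ 2 = 2.
A winning move leaves total XOR = 0, i.e. changes one component's Grundy value g to g ⊕ X where X is the current total.
Pile A: need g' = 0⊕2 = 2. Options: 20−1→G=3, 20−2→G=2, 20−9→G=1. Hits: 1.
Pile B: need g' = 2⊕2 = 0. Options: 25−1→G=1, 25−2→G=0, 25−9→G=0. Hits: 2.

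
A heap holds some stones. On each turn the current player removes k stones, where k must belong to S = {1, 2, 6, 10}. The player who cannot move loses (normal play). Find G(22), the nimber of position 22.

n :  0  1  2  3  4  5  6  7  8  9 10 11 12 13 14 15 16 17 18 19 20 21 22
G :  0  1  2  0  1  2  3  0  1  2  3  0  1  2  0  1  2  3  0  1  2  3  0

0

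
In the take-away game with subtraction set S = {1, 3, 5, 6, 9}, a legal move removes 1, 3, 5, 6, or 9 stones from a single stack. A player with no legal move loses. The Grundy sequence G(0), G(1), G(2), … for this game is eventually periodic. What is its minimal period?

12

n :  0  1  2  3  4  5  6  7  8  9 10 11 12 13 14 15 16 17 18 19 20 21 22 23 24 25
G :  0  1  0  1  0  1  2  3  2  3  2  3  0  1  0  1  0  1  2  3  2  3  2  3  0  1
G(n+12) = G(n) holds for n = 0,…,8 (a full window of length max(S) = 9), so the sequence is purely periodic with period 12.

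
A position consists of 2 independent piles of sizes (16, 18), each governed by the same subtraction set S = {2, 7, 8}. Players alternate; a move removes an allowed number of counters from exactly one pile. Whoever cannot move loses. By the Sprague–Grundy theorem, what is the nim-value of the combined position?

3

All piles use S = {2, 7, 8}:
G(0) = 0
G(1) = mex{} = 0
G(2) = mex{0} = 1
G(3) = mex{0} = 1
G(4) = mex{1} = 0
G(5) = mex{1} = 0
G(6) = mex{0} = 1
G(7) = mex{0,0} = 1
G(8) = mex{1,0,0} = 2
G(9) = mex{1,1,0} = 2
G(10) = mex{2,1,1} = 0
G(11) = mex{2,0,1} = 3
G(12) = mex{0,0,0} = 1
G(13) = mex{3,1,0} = 2
G(14) = mex{1,1,1} = 0
G(15) = mex{2,2,1} = 0
G(16) = mex{0,2,2} = 1
G(17) = mex{0,0,2} = 1
G(18) = mex{1,3,0} = 2
Pile A: G(16) = 1.
Pile B: G(18) = 2.
Combined Grundy value = 1 ⊕ 2 = 3.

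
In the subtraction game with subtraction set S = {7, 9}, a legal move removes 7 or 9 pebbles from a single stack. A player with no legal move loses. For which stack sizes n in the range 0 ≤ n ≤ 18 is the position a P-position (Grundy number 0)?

G(0) = 0
G(1) = mex{} = 0
G(2) = mex{} = 0
G(3) = mex{} = 0
G(4) = mex{} = 0
G(5) = mex{} = 0
G(6) = mex{} = 0
G(7) = mex{0} = 1
G(8) = mex{0} = 1
G(9) = mex{0,0} = 1
G(10) = mex{0,0} = 1
G(11) = mex{0,0} = 1
G(12) = mex{0,0} = 1
G(13) = mex{0,0} = 1
G(14) = mex{1,0} = 2
G(15) = mex{1,0} = 2
G(16) = mex{1,1} = 0
G(17) = mex{1,1} = 0
G(18) = mex{1,1} = 0
P-positions are exactly the n with G(n) = 0.

0, 1, 2, 3, 4, 5, 6, 16, 17, 18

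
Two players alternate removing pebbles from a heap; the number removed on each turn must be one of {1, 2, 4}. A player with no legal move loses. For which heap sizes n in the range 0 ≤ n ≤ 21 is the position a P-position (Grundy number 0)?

0, 3, 6, 9, 12, 15, 18, 21

G(0) = 0
G(1) = mex{0} = 1
G(2) = mex{1,0} = 2
G(3) = mex{2,1} = 0
G(4) = mex{0,2,0} = 1
G(5) = mex{1,0,1} = 2
G(6) = mex{2,1,2} = 0
G(7) = mex{0,2,0} = 1
G(8) = mex{1,0,1} = 2
G(9) = mex{2,1,2} = 0
G(10) = mex{0,2,0} = 1
G(11) = mex{1,0,1} = 2
G(12) = mex{2,1,2} = 0
G(13) = mex{0,2,0} = 1
G(14) = mex{1,0,1} = 2
G(15) = mex{2,1,2} = 0
G(16) = mex{0,2,0} = 1
G(17) = mex{1,0,1} = 2
G(18) = mex{2,1,2} = 0
G(19) = mex{0,2,0} = 1
G(20) = mex{1,0,1} = 2
G(21) = mex{2,1,2} = 0
P-positions are exactly the n with G(n) = 0.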